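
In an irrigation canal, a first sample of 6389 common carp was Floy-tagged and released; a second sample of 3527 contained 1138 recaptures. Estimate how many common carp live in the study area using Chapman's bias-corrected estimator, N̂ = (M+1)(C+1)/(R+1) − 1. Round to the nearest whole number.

N̂ = (6389+1)(3527+1)/(1138+1) − 1 = 6390·3528/1139 − 1
= 22543920/1139 − 1 ≈ 19792.7 − 1 ≈ 19791.7 → 19792

N ≈ 19,792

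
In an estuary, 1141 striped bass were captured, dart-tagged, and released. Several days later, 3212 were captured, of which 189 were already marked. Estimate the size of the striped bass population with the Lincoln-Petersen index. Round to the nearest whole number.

The marked fraction in the recapture sample should equal the marked fraction in the population: 189/3212 = 1141/N.
N = (1141 × 3212) / 189 = 3664892 / 189 ≈ 19391.0 → 19391

N ≈ 19,391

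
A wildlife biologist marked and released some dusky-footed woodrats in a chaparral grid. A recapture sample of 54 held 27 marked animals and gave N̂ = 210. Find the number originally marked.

M = 105

From N = M·C/R: M = N·R / C = 210·27 / 54 = 5670 / 54 = 105.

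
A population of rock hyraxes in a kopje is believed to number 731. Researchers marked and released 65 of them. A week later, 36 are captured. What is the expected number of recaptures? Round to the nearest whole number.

expected recaptures ≈ 3

Expected recaptures E[R] = M·C / N.
E[R] = 65 × 36 / 731 = 2340 / 731 ≈ 3.2 → 3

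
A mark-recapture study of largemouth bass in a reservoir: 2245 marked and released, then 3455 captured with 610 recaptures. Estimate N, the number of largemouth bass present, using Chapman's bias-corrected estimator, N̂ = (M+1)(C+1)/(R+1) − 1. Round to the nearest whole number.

N ≈ 12,703

N̂ = (2245+1)(3455+1)/(610+1) − 1 = 2246·3456/611 − 1
= 7762176/611 − 1 ≈ 12704.1 − 1 ≈ 12703.1 → 12703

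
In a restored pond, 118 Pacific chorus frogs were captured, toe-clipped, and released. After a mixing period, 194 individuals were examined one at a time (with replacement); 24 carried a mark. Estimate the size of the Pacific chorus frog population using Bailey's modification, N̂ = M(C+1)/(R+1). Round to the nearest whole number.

N ≈ 920

N̂ = 118·(194+1)/(24+1) = 118·195/25 = 23010/25 ≈ 920.4 → 920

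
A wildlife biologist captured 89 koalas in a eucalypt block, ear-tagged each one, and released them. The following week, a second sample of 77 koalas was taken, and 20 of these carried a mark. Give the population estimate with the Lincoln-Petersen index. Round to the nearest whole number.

N ≈ 343

N = (89 × 77) / 20 = 6853 / 20 ≈ 342.6 → 343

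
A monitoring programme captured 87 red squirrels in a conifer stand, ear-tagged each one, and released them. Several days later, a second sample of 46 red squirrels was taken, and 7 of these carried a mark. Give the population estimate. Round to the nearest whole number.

N ≈ 572

N = (87 × 46) / 7 = 4002 / 7 ≈ 571.7 → 572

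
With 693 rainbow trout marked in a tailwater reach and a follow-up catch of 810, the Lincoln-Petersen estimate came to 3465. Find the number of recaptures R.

R = 162

From N = M·C/R: R = M·C / N = 693·810 / 3465 = 561330 / 3465 = 162.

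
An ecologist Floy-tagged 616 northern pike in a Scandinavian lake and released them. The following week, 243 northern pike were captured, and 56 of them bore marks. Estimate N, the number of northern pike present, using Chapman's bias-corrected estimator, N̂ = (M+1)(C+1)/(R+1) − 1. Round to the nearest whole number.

N̂ = (616+1)(243+1)/(56+1) − 1 = 617·244/57 − 1
= 150548/57 − 1 ≈ 2641.2 − 1 ≈ 2640.2 → 2640

N ≈ 2640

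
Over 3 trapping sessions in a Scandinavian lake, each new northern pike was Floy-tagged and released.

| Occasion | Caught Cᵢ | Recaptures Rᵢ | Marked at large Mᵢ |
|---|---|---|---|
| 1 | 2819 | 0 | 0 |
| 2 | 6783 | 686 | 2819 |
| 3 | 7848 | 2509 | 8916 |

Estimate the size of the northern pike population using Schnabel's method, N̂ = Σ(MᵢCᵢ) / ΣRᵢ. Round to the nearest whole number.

N ≈ 27,885

Σ MᵢCᵢ = 0·2819 + 2819·6783 + 8916·7848 = 0 + 19121277 + 69972768 = 89094045
Σ Rᵢ = 0 + 686 + 2509 = 3195
N̂ = 89094045 / 3195 ≈ 27885.46 → 27885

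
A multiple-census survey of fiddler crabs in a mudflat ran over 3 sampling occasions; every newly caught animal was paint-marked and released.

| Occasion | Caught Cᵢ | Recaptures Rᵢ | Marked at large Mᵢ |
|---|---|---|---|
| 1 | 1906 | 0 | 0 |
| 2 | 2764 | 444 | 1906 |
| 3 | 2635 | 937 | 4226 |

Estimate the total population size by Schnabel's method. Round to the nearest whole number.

Σ MᵢCᵢ = 0·1906 + 1906·2764 + 4226·2635 = 0 + 5268184 + 11135510 = 16403694
Σ Rᵢ = 0 + 444 + 937 = 1381
N̂ = 16403694 / 1381 ≈ 11878.1 → 11878

N ≈ 11,878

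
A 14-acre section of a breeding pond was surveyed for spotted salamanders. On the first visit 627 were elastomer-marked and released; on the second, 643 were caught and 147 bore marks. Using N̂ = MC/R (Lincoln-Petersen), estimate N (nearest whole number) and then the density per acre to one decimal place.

density ≈ 195.9 spotted salamanders per acre

N̂ = 627·643/147 = 403161/147 ≈ 2742.6 → 2743
Density = N̂ / area = 2743 / 14 ≈ 195.93 → 195.9 per acre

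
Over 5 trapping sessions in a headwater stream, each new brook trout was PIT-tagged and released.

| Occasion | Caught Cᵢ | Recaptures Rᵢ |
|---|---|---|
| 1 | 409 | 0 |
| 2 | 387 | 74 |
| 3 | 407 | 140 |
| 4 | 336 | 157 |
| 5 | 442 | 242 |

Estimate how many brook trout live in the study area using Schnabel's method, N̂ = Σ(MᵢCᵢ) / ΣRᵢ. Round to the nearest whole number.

Marked at large before each occasion: Mᵢ = Σⱼ<ᵢ (Cⱼ − Rⱼ) → M1=0, M2=409, M3=722, M4=989, M5=1168
Σ MᵢCᵢ = 0·409 + 409·387 + 722·407 + 989·336 + 1168·442 = 0 + 158283 + 293854 + 332304 + 516256 = 1300697
Σ Rᵢ = 0 + 74 + 140 + 157 + 242 = 613
N̂ = 1300697 / 613 ≈ 2121.9 → 2122

N ≈ 2122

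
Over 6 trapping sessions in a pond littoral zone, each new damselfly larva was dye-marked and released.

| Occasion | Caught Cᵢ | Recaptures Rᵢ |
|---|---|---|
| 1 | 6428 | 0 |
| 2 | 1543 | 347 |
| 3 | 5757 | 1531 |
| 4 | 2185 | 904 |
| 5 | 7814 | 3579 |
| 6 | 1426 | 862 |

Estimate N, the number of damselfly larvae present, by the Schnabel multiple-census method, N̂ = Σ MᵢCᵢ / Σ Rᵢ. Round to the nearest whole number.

N ≈ 28,668

Marked at large before each occasion: Mᵢ = Σⱼ<ᵢ (Cⱼ − Rⱼ) → M1=0, M2=6428, M3=7624, M4=11850, M5=13131, M6=17366
Σ MᵢCᵢ = 0·6428 + 6428·1543 + 7624·5757 + 11850·2185 + 13131·7814 + 17366·1426 = 0 + 9918404 + 43891368 + 25892250 + 102605634 + 24763916 = 207071572
Σ Rᵢ = 0 + 347 + 1531 + 904 + 3579 + 862 = 7223
N̂ = 207071572 / 7223 ≈ 28668.4 → 28668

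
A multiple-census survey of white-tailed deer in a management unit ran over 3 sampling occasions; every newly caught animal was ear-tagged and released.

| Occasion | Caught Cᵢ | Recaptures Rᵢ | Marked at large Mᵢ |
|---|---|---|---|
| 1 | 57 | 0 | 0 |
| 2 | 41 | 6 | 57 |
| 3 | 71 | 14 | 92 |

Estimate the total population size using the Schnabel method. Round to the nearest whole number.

Σ MᵢCᵢ = 0·57 + 57·41 + 92·71 = 0 + 2337 + 6532 = 8869
Σ Rᵢ = 0 + 6 + 14 = 20
N̂ = 8869 / 20 ≈ 443.4 → 443

N ≈ 443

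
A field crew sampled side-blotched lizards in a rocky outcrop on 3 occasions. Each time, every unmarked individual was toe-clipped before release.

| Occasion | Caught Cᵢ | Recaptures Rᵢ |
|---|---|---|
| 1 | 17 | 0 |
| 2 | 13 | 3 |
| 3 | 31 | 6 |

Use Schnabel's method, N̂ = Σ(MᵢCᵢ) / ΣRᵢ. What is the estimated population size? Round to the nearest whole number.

Marked at large before each occasion: Mᵢ = Σⱼ<ᵢ (Cⱼ − Rⱼ) → M1=0, M2=17, M3=27
Σ MᵢCᵢ = 0·17 + 17·13 + 27·31 = 0 + 221 + 837 = 1058
Σ Rᵢ = 0 + 3 + 6 = 9
N̂ = 1058 / 9 ≈ 117.6 → 118

N ≈ 118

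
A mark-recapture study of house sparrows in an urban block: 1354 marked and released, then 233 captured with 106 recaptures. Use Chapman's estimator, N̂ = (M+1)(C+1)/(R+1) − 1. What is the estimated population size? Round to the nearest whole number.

N̂ = (1354+1)(233+1)/(106+1) − 1 = 1355·234/107 − 1
= 317070/107 − 1 ≈ 2963.3 − 1 ≈ 2962.3 → 2962

N ≈ 2962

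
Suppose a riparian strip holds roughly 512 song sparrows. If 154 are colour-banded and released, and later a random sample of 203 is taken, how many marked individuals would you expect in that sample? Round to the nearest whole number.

The marked fraction of the population is 154/512, so in a sample of 203 expect C·(M/N) marked.
E[R] = 154 × 203 / 512 = 31262 / 512 ≈ 61.1 → 61

expected recaptures ≈ 61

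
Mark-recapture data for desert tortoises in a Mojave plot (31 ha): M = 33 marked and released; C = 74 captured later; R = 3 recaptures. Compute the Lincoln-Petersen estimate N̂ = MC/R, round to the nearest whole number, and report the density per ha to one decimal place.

density ≈ 26.3 desert tortoises per ha

N̂ = 33·74/3 = 2442/3 = 814
Density = N̂ / area = 814 / 31 ≈ 26.26 → 26.3 per ha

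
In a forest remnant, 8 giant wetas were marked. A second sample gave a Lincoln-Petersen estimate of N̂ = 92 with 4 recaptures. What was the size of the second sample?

From N = M·C/R: C = N·R / M = 92·4 / 8 = 368 / 8 = 46.

C = 46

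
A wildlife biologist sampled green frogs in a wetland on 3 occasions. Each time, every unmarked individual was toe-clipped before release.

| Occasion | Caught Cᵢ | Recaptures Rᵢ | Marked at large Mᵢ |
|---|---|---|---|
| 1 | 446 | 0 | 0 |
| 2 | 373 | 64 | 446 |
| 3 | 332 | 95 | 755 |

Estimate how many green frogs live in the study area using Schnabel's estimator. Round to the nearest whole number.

N ≈ 2623

Σ MᵢCᵢ = 0·446 + 446·373 + 755·332 = 0 + 166358 + 250660 = 417018
Σ Rᵢ = 0 + 64 + 95 = 159
N̂ = 417018 / 159 ≈ 2622.8 → 2623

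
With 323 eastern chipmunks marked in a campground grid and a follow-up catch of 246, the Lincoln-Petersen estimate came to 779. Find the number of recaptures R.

From N = M·C/R: R = M·C / N = 323·246 / 779 = 79458 / 779 = 102.

R = 102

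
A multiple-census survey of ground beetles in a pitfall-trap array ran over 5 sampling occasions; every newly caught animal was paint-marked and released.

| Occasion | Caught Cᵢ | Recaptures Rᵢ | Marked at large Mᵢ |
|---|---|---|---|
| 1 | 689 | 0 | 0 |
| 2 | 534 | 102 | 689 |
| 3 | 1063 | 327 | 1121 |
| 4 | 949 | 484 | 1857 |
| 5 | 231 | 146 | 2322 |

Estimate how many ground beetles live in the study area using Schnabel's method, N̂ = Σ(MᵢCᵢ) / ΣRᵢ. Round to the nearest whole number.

Σ MᵢCᵢ = 0·689 + 689·534 + 1121·1063 + 1857·949 + 2322·231 = 0 + 367926 + 1191623 + 1762293 + 536382 = 3858224
Σ Rᵢ = 0 + 102 + 327 + 484 + 146 = 1059
N̂ = 3858224 / 1059 ≈ 3643.3 → 3643

N ≈ 3643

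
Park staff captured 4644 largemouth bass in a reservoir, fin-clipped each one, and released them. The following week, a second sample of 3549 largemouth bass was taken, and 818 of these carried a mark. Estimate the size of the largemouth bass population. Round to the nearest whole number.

N = (4644 × 3549) / 818 = 16481556 / 818 ≈ 20148.6 → 20149

N ≈ 20,149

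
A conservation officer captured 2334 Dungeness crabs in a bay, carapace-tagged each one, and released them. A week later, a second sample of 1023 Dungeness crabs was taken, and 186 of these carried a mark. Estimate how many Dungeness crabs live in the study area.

N = (2334 × 1023) / 186 = 2387682 / 186 = 12837

N = 12,837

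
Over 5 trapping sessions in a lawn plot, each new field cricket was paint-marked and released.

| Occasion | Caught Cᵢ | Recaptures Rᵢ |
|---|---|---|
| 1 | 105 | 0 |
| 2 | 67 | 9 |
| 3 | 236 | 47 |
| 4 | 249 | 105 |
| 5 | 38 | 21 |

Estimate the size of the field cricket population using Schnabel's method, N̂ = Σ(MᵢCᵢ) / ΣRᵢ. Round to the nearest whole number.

N ≈ 835

Marked at large before each occasion: Mᵢ = Σⱼ<ᵢ (Cⱼ − Rⱼ) → M1=0, M2=105, M3=163, M4=352, M5=496
Σ MᵢCᵢ = 0·105 + 105·67 + 163·236 + 352·249 + 496·38 = 0 + 7035 + 38468 + 87648 + 18848 = 151999
Σ Rᵢ = 0 + 9 + 47 + 105 + 21 = 182
N̂ = 151999 / 182 ≈ 835.2 → 835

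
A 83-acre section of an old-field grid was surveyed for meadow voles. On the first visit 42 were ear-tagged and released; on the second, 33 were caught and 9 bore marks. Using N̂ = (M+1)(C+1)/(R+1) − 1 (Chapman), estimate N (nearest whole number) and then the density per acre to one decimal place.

density ≈ 1.7 meadow voles per acre

N̂ = 43·34/10 − 1 = 1462/10 − 1 ≈ 145.2 → 145
Density = N̂ / area = 145 / 83 ≈ 1.747 → 1.7 per acre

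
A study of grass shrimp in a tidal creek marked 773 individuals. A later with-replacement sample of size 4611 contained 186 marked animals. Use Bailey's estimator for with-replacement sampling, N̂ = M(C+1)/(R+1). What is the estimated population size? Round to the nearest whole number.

N̂ = 773·(4611+1)/(186+1) = 773·4612/187 = 3565076/187 ≈ 19064.6 → 19065

N ≈ 19,065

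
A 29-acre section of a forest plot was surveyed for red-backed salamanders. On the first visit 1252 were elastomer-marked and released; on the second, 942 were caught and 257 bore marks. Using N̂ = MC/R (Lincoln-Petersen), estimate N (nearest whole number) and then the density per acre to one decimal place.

density ≈ 158.2 red-backed salamanders per acre

N̂ = 1252·942/257 = 1179384/257 ≈ 4589.0 → 4589
Density = N̂ / area = 4589 / 29 ≈ 158.24 → 158.2 per acre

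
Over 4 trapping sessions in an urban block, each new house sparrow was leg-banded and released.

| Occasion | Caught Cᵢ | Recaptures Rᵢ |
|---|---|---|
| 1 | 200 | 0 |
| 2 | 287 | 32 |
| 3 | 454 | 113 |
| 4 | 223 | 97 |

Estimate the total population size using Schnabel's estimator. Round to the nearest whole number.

N ≈ 1824

Marked at large before each occasion: Mᵢ = Σⱼ<ᵢ (Cⱼ − Rⱼ) → M1=0, M2=200, M3=455, M4=796
Σ MᵢCᵢ = 0·200 + 200·287 + 455·454 + 796·223 = 0 + 57400 + 206570 + 177508 = 441478
Σ Rᵢ = 0 + 32 + 113 + 97 = 242
N̂ = 441478 / 242 ≈ 1824.3 → 1824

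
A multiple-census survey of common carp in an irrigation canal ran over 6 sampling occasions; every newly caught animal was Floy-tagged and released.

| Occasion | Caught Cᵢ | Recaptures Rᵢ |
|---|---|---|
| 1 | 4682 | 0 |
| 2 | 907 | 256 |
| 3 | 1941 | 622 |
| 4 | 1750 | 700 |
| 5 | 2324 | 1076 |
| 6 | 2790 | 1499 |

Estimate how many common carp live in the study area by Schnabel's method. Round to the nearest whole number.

Marked at large before each occasion: Mᵢ = Σⱼ<ᵢ (Cⱼ − Rⱼ) → M1=0, M2=4682, M3=5333, M4=6652, M5=7702, M6=8950
Σ MᵢCᵢ = 0·4682 + 4682·907 + 5333·1941 + 6652·1750 + 7702·2324 + 8950·2790 = 0 + 4246574 + 10351353 + 11641000 + 17899448 + 24970500 = 69108875
Σ Rᵢ = 0 + 256 + 622 + 700 + 1076 + 1499 = 4153
N̂ = 69108875 / 4153 ≈ 16640.7 → 16641

N ≈ 16,641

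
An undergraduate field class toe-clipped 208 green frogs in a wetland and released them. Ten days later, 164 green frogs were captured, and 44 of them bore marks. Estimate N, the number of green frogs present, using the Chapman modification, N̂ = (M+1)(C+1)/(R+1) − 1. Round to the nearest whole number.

N̂ = (208+1)(164+1)/(44+1) − 1 = 209·165/45 − 1
= 34485/45 − 1 ≈ 766.3 − 1 ≈ 765.3 → 765

N ≈ 765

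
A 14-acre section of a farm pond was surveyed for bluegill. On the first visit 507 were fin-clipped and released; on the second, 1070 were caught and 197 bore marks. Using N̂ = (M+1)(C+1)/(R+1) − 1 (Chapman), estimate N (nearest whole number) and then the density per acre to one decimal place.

N̂ = 508·1071/198 − 1 = 544068/198 − 1 ≈ 2746.8 → 2747
Density = N̂ / area = 2747 / 14 ≈ 196.21 → 196.2 per acre

density ≈ 196.2 bluegill per acre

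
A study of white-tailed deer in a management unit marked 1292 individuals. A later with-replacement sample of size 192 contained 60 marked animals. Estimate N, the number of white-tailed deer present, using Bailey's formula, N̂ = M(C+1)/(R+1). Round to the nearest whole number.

N̂ = 1292·(192+1)/(60+1) = 1292·193/61 = 249356/61 ≈ 4087.8 → 4088

N ≈ 4088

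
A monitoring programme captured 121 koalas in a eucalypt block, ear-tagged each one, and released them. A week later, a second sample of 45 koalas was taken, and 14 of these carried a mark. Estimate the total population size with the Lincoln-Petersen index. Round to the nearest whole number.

N ≈ 389

N = (121 × 45) / 14 = 5445 / 14 ≈ 388.9 → 389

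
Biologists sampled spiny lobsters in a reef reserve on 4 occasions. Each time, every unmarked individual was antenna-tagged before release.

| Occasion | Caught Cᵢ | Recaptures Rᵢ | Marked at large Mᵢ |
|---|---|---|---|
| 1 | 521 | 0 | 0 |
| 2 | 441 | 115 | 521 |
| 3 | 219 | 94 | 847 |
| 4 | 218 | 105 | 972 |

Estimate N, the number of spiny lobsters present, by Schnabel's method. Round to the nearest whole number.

Σ MᵢCᵢ = 0·521 + 521·441 + 847·219 + 972·218 = 0 + 229761 + 185493 + 211896 = 627150
Σ Rᵢ = 0 + 115 + 94 + 105 = 314
N̂ = 627150 / 314 ≈ 1997.3 → 1997

N ≈ 1997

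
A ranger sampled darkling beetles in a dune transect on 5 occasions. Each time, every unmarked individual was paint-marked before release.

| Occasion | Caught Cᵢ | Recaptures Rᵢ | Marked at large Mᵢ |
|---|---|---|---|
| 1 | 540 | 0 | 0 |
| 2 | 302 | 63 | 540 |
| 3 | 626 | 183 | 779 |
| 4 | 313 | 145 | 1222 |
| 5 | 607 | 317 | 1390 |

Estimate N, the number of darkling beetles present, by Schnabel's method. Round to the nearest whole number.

N ≈ 2651

Σ MᵢCᵢ = 0·540 + 540·302 + 779·626 + 1222·313 + 1390·607 = 0 + 163080 + 487654 + 382486 + 843730 = 1876950
Σ Rᵢ = 0 + 63 + 183 + 145 + 317 = 708
N̂ = 1876950 / 708 ≈ 2651.1 → 2651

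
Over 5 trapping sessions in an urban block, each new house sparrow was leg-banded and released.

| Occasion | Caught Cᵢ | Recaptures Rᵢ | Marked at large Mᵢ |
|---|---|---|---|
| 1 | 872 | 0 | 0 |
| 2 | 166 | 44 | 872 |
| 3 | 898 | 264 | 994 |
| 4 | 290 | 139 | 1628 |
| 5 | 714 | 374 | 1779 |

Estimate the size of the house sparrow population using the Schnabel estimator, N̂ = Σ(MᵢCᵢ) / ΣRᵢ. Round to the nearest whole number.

Σ MᵢCᵢ = 0·872 + 872·166 + 994·898 + 1628·290 + 1779·714 = 0 + 144752 + 892612 + 472120 + 1270206 = 2779690
Σ Rᵢ = 0 + 44 + 264 + 139 + 374 = 821
N̂ = 2779690 / 821 ≈ 3385.7 → 3386

N ≈ 3386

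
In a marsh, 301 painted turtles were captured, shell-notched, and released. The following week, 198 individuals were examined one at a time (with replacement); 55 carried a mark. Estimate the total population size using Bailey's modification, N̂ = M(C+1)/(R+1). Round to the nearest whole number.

N̂ = 301·(198+1)/(55+1) = 301·199/56 = 59899/56 ≈ 1069.6 → 1070

N ≈ 1070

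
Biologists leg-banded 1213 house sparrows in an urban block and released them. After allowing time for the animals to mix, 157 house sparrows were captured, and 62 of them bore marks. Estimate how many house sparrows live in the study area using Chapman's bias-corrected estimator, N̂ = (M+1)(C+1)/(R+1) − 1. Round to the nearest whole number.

N ≈ 3044

N̂ = (1213+1)(157+1)/(62+1) − 1 = 1214·158/63 − 1
= 191812/63 − 1 ≈ 3044.6 − 1 ≈ 3043.6 → 3044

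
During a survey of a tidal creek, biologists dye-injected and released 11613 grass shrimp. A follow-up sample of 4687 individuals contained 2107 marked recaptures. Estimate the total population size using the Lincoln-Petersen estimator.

N = (11613 × 4687) / 2107 = 54430131 / 2107 = 25833

N = 25,833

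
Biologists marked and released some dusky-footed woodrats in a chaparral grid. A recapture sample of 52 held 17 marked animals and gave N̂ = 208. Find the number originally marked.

M = 68

From N = M·C/R: M = N·R / C = 208·17 / 52 = 3536 / 52 = 68.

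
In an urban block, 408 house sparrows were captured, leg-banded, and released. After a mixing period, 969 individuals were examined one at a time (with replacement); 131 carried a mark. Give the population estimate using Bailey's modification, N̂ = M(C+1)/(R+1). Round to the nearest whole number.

N ≈ 2998

N̂ = 408·(969+1)/(131+1) = 408·970/132 = 395760/132 ≈ 2998.2 → 2998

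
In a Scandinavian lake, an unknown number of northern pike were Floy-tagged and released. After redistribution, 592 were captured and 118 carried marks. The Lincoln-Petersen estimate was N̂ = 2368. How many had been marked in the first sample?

From N = M·C/R: M = N·R / C = 2368·118 / 592 = 279424 / 592 = 472.

M = 472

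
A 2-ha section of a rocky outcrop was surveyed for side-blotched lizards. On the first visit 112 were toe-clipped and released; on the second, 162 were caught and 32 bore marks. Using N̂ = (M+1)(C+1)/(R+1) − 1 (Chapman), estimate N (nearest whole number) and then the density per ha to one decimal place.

N̂ = 113·163/33 − 1 = 18419/33 − 1 ≈ 557.2 → 557
Density = N̂ / area = 557 / 2 ≈ 278.50 → 278.5 per ha

density ≈ 278.5 side-blotched lizards per ha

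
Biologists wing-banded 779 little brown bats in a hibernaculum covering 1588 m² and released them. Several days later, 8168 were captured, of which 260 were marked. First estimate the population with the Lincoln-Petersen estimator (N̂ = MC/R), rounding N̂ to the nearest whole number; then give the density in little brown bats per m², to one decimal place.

density ≈ 15.4 little brown bats per m²

N̂ = 779·8168/260 = 6362872/260 ≈ 24472.6 → 24473
Density = N̂ / area = 24473 / 1588 ≈ 15.41 → 15.4 per m²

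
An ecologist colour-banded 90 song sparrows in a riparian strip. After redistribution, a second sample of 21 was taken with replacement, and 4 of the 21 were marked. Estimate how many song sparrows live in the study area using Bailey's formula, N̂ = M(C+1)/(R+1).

N = 396

N̂ = 90·(21+1)/(4+1) = 90·22/5 = 1980/5 = 396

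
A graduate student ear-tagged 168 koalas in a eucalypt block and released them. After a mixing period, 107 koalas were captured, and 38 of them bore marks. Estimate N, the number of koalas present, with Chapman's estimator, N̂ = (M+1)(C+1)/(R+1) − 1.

N̂ = (168+1)(107+1)/(38+1) − 1 = 169·108/39 − 1
= 18252/39 − 1 = 468 − 1 = 467

N = 467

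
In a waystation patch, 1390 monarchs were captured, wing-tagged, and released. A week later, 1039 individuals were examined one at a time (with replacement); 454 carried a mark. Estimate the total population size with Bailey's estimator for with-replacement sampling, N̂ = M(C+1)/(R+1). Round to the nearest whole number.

N̂ = 1390·(1039+1)/(454+1) = 1390·1040/455 = 1445600/455 ≈ 3177.1 → 3177

N ≈ 3177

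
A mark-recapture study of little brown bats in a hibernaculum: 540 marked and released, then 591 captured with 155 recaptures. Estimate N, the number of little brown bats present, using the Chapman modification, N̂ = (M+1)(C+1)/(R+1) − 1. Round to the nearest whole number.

N̂ = (540+1)(591+1)/(155+1) − 1 = 541·592/156 − 1
= 320272/156 − 1 ≈ 2053.0 − 1 ≈ 2052.0 → 2052

N ≈ 2052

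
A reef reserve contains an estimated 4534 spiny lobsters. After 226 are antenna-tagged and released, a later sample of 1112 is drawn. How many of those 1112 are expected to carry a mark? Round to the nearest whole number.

expected recaptures ≈ 55

Expected recaptures E[R] = M·C / N.
E[R] = 226 × 1112 / 4534 = 251312 / 4534 ≈ 55.4 → 55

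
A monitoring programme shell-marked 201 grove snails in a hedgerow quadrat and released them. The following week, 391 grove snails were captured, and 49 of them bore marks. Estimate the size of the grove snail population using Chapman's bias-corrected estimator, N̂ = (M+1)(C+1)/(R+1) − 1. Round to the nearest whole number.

N ≈ 1583

N̂ = (201+1)(391+1)/(49+1) − 1 = 202·392/50 − 1
= 79184/50 − 1 ≈ 1583.7 − 1 ≈ 1582.7 → 1583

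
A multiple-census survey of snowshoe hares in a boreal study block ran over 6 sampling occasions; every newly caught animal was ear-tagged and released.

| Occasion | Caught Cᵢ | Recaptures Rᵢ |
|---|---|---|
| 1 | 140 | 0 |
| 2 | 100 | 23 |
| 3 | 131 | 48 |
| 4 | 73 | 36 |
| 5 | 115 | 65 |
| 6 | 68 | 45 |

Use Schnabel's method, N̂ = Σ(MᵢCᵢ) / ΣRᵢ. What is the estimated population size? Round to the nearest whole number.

N ≈ 596

Marked at large before each occasion: Mᵢ = Σⱼ<ᵢ (Cⱼ − Rⱼ) → M1=0, M2=140, M3=217, M4=300, M5=337, M6=387
Σ MᵢCᵢ = 0·140 + 140·100 + 217·131 + 300·73 + 337·115 + 387·68 = 0 + 14000 + 28427 + 21900 + 38755 + 26316 = 129398
Σ Rᵢ = 0 + 23 + 48 + 36 + 65 + 45 = 217
N̂ = 129398 / 217 ≈ 596.3 → 596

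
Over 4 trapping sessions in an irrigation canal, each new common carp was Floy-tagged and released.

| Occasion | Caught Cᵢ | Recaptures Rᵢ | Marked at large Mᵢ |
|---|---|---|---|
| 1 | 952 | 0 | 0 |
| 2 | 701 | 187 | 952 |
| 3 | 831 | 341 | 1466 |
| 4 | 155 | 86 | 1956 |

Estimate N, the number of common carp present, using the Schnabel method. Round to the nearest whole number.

N ≈ 3565

Σ MᵢCᵢ = 0·952 + 952·701 + 1466·831 + 1956·155 = 0 + 667352 + 1218246 + 303180 = 2188778
Σ Rᵢ = 0 + 187 + 341 + 86 = 614
N̂ = 2188778 / 614 ≈ 3564.8 → 3565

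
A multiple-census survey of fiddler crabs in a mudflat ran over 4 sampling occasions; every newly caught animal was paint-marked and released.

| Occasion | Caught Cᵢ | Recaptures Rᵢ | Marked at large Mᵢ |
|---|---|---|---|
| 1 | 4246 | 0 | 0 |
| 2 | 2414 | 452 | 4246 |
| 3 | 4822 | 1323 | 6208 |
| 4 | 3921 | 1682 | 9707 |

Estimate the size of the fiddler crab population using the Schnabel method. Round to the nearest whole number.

Σ MᵢCᵢ = 0·4246 + 4246·2414 + 6208·4822 + 9707·3921 = 0 + 10249844 + 29934976 + 38061147 = 78245967
Σ Rᵢ = 0 + 452 + 1323 + 1682 = 3457
N̂ = 78245967 / 3457 ≈ 22634.1 → 22634

N ≈ 22,634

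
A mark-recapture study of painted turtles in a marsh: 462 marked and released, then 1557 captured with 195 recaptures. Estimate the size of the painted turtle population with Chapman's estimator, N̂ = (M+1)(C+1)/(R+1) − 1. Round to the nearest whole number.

N ≈ 3679

N̂ = (462+1)(1557+1)/(195+1) − 1 = 463·1558/196 − 1
= 721354/196 − 1 ≈ 3680.4 − 1 ≈ 3679.4 → 3679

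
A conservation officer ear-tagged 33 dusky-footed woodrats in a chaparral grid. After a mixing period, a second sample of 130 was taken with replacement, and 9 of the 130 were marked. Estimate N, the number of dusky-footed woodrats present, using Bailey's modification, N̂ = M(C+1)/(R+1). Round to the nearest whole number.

N ≈ 432

N̂ = 33·(130+1)/(9+1) = 33·131/10 = 4323/10 ≈ 432.3 → 432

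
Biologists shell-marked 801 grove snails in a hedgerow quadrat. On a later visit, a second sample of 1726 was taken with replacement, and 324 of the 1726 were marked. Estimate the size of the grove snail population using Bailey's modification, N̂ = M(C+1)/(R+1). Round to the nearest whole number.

N ≈ 4256

N̂ = 801·(1726+1)/(324+1) = 801·1727/325 = 1383327/325 ≈ 4256.4 → 4256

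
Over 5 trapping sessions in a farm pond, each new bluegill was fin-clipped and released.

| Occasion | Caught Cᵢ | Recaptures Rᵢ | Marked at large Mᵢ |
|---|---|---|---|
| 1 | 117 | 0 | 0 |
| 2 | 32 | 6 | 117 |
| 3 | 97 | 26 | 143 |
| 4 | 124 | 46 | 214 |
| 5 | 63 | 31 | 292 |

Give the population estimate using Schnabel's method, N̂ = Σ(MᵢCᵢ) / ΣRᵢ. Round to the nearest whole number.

N ≈ 574

Σ MᵢCᵢ = 0·117 + 117·32 + 143·97 + 214·124 + 292·63 = 0 + 3744 + 13871 + 26536 + 18396 = 62547
Σ Rᵢ = 0 + 6 + 26 + 46 + 31 = 109
N̂ = 62547 / 109 ≈ 573.8 → 574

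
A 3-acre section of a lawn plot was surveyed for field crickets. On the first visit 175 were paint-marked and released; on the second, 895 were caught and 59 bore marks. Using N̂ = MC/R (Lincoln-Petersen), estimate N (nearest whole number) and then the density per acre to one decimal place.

N̂ = 175·895/59 = 156625/59 ≈ 2654.7 → 2655
Density = N̂ / area = 2655 / 3 = 885.0 per acre

density ≈ 885.0 field crickets per acre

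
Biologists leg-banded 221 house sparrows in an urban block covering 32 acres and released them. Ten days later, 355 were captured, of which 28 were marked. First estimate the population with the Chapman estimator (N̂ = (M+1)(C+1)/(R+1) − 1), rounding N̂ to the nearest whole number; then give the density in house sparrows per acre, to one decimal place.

N̂ = 222·356/29 − 1 = 79032/29 − 1 ≈ 2724.2 → 2724
Density = N̂ / area = 2724 / 32 ≈ 85.12 → 85.1 per acre

density ≈ 85.1 house sparrows per acre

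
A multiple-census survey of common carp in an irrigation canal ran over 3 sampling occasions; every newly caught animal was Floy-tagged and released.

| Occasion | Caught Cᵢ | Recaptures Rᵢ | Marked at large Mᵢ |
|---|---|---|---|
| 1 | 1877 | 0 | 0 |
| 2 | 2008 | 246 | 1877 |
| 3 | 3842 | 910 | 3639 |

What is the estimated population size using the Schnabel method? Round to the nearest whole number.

N ≈ 15,355

Σ MᵢCᵢ = 0·1877 + 1877·2008 + 3639·3842 = 0 + 3769016 + 13981038 = 17750054
Σ Rᵢ = 0 + 246 + 910 = 1156
N̂ = 17750054 / 1156 ≈ 15354.7 → 15355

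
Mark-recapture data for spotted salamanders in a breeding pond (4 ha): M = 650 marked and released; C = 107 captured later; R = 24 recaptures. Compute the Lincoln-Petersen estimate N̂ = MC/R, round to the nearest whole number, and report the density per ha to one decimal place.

N̂ = 650·107/24 = 69550/24 ≈ 2897.9 → 2898
Density = N̂ / area = 2898 / 4 ≈ 724.50 → 724.5 per ha

density ≈ 724.5 spotted salamanders per ha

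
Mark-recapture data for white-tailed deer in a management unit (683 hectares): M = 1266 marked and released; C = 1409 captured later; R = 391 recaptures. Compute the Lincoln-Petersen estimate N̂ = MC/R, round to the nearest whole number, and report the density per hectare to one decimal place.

N̂ = 1266·1409/391 = 1783794/391 ≈ 4562.1 → 4562
Density = N̂ / area = 4562 / 683 ≈ 6.68 → 6.7 per hectare

density ≈ 6.7 white-tailed deer per hectare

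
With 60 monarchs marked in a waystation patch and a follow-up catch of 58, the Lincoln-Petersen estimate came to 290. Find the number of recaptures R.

R = 12

From N = M·C/R: R = M·C / N = 60·58 / 290 = 3480 / 290 = 12.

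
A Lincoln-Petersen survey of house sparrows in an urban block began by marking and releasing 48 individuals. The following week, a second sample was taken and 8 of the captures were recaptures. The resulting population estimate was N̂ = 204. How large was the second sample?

C = 34

From N = M·C/R: C = N·R / M = 204·8 / 48 = 1632 / 48 = 34.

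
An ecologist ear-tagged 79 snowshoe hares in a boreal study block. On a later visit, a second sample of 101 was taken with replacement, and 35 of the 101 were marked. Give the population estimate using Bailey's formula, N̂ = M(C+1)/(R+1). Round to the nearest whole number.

N ≈ 224

N̂ = 79·(101+1)/(35+1) = 79·102/36 = 8058/36 ≈ 223.8 → 224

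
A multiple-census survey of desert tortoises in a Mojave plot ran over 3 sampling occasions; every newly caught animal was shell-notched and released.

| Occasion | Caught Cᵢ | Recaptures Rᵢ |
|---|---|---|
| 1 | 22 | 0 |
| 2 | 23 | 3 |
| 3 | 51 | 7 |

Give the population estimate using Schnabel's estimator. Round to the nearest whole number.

N ≈ 265

Marked at large before each occasion: Mᵢ = Σⱼ<ᵢ (Cⱼ − Rⱼ) → M1=0, M2=22, M3=42
Σ MᵢCᵢ = 0·22 + 22·23 + 42·51 = 0 + 506 + 2142 = 2648
Σ Rᵢ = 0 + 3 + 7 = 10
N̂ = 2648 / 10 ≈ 264.8 → 265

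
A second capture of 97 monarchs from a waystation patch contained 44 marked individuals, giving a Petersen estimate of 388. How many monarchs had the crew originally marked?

From N = M·C/R: M = N·R / C = 388·44 / 97 = 17072 / 97 = 176.

M = 176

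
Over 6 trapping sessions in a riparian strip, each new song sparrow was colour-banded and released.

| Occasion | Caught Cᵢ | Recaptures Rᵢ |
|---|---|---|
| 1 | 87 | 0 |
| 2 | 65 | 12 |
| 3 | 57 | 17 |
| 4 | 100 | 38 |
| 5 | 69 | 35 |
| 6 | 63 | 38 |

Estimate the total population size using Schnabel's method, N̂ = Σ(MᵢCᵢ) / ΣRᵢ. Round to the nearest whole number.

N ≈ 469

Marked at large before each occasion: Mᵢ = Σⱼ<ᵢ (Cⱼ − Rⱼ) → M1=0, M2=87, M3=140, M4=180, M5=242, M6=276
Σ MᵢCᵢ = 0·87 + 87·65 + 140·57 + 180·100 + 242·69 + 276·63 = 0 + 5655 + 7980 + 18000 + 16698 + 17388 = 65721
Σ Rᵢ = 0 + 12 + 17 + 38 + 35 + 38 = 140
N̂ = 65721 / 140 ≈ 469.4 → 469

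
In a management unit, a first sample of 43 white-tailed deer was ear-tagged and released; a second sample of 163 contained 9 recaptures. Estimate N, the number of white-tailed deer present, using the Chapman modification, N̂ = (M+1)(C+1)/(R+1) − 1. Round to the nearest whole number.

N̂ = (43+1)(163+1)/(9+1) − 1 = 44·164/10 − 1
= 7216/10 − 1 ≈ 721.6 − 1 ≈ 720.6 → 721

N ≈ 721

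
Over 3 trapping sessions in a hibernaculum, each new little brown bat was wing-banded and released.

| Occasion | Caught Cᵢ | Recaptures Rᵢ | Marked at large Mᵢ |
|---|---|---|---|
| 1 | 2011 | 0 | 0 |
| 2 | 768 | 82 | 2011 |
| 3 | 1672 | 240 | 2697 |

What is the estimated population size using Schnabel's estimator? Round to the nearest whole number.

N ≈ 18,801

Σ MᵢCᵢ = 0·2011 + 2011·768 + 2697·1672 = 0 + 1544448 + 4509384 = 6053832
Σ Rᵢ = 0 + 82 + 240 = 322
N̂ = 6053832 / 322 ≈ 18800.7 → 18801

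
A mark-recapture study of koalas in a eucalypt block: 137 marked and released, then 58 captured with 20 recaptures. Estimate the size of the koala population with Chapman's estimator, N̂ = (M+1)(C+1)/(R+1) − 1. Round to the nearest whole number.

N ≈ 387

N̂ = (137+1)(58+1)/(20+1) − 1 = 138·59/21 − 1
= 8142/21 − 1 ≈ 387.7 − 1 ≈ 386.7 → 387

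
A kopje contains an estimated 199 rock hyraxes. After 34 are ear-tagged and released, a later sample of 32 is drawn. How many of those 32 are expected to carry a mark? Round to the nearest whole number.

expected recaptures ≈ 5

Expected recaptures E[R] = M·C / N.
E[R] = 34 × 32 / 199 = 1088 / 199 ≈ 5.47 → 5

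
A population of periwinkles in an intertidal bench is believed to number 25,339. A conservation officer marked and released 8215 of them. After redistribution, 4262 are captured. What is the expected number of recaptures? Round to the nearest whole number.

expected recaptures ≈ 1382

Expected recaptures E[R] = M·C / N.
E[R] = 8215 × 4262 / 25339 = 35012330 / 25339 ≈ 1381.8 → 1382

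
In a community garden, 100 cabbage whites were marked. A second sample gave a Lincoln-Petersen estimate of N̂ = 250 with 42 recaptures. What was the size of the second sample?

C = 105

From N = M·C/R: C = N·R / M = 250·42 / 100 = 10500 / 100 = 105.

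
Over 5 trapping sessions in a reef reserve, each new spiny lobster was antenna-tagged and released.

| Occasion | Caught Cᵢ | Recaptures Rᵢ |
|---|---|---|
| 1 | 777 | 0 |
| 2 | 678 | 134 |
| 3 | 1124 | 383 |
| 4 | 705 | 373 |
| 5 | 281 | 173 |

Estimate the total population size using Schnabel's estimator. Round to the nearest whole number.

Marked at large before each occasion: Mᵢ = Σⱼ<ᵢ (Cⱼ − Rⱼ) → M1=0, M2=777, M3=1321, M4=2062, M5=2394
Σ MᵢCᵢ = 0·777 + 777·678 + 1321·1124 + 2062·705 + 2394·281 = 0 + 526806 + 1484804 + 1453710 + 672714 = 4138034
Σ Rᵢ = 0 + 134 + 383 + 373 + 173 = 1063
N̂ = 4138034 / 1063 ≈ 3892.8 → 3893

N ≈ 3893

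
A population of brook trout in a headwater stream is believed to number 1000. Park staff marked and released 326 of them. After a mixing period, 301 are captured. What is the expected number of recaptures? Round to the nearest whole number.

The marked fraction of the population is 326/1000, so in a sample of 301 expect C·(M/N) marked.
E[R] = 326 × 301 / 1000 = 98126 / 1000 ≈ 98.1 → 98

expected recaptures ≈ 98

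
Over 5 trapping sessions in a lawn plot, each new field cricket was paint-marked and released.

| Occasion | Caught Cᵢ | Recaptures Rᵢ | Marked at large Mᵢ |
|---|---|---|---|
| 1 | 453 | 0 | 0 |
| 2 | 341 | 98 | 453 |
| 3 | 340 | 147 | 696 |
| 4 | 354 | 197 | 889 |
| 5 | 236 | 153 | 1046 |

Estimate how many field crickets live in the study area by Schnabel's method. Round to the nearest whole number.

Σ MᵢCᵢ = 0·453 + 453·341 + 696·340 + 889·354 + 1046·236 = 0 + 154473 + 236640 + 314706 + 246856 = 952675
Σ Rᵢ = 0 + 98 + 147 + 197 + 153 = 595
N̂ = 952675 / 595 ≈ 1601.1 → 1601

N ≈ 1601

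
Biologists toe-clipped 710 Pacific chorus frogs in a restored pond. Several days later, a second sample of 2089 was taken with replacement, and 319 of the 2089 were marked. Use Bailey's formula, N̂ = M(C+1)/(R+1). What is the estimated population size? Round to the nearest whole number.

N̂ = 710·(2089+1)/(319+1) = 710·2090/320 = 1483900/320 ≈ 4637.2 → 4637

N ≈ 4637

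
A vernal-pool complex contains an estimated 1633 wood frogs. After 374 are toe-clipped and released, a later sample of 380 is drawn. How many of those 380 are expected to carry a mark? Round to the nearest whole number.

Expected recaptures E[R] = M·C / N.
E[R] = 374 × 380 / 1633 = 142120 / 1633 ≈ 87.0 → 87

expected recaptures ≈ 87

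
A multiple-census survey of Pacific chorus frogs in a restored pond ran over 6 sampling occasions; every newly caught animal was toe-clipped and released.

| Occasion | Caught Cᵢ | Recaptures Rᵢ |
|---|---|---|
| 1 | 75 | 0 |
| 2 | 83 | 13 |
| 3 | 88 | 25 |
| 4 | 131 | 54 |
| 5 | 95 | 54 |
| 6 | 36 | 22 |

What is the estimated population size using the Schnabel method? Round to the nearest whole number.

N ≈ 506

Marked at large before each occasion: Mᵢ = Σⱼ<ᵢ (Cⱼ − Rⱼ) → M1=0, M2=75, M3=145, M4=208, M5=285, M6=326
Σ MᵢCᵢ = 0·75 + 75·83 + 145·88 + 208·131 + 285·95 + 326·36 = 0 + 6225 + 12760 + 27248 + 27075 + 11736 = 85044
Σ Rᵢ = 0 + 13 + 25 + 54 + 54 + 22 = 168
N̂ = 85044 / 168 ≈ 506.2 → 506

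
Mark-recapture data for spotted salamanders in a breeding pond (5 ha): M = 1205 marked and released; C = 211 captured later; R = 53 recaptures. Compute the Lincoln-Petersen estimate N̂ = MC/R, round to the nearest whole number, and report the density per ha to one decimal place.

N̂ = 1205·211/53 = 254255/53 ≈ 4797.3 → 4797
Density = N̂ / area = 4797 / 5 ≈ 959.40 → 959.4 per ha

density ≈ 959.4 spotted salamanders per ha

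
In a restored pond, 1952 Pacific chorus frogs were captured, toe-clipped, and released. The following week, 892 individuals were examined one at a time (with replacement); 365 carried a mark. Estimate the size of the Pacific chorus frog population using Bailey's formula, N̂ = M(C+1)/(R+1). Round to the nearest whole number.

N̂ = 1952·(892+1)/(365+1) = 1952·893/366 = 1743136/366 ≈ 4762.7 → 4763

N ≈ 4763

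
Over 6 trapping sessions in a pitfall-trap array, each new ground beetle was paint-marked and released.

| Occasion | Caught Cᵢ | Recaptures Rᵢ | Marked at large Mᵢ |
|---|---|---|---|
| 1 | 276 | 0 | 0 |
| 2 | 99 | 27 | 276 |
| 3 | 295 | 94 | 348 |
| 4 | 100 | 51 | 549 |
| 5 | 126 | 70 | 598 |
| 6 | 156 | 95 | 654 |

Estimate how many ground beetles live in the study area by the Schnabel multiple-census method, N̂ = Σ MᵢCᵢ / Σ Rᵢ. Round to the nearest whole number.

Σ MᵢCᵢ = 0·276 + 276·99 + 348·295 + 549·100 + 598·126 + 654·156 = 0 + 27324 + 102660 + 54900 + 75348 + 102024 = 362256
Σ Rᵢ = 0 + 27 + 94 + 51 + 70 + 95 = 337
N̂ = 362256 / 337 ≈ 1074.9 → 1075

N ≈ 1075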